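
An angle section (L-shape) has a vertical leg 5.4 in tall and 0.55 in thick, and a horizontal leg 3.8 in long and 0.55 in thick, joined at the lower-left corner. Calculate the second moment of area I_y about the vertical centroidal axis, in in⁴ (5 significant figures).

Treat the section as a set of non-overlapping primitives; coordinates are from the bounding-box lower-left.
Vertical leg: 0.55 × 5.4, A = 2.97 in², x = 0.275 in, Ī = 0.07486875 in⁴.
Horizontal leg (remainder): 3.25 × 0.55, A = 1.7875 in², x = 2.175 in, Ī = 1.573372 in⁴.
Centroid: x̄ = ΣA·x / ΣA = 0.9888728 in.
Transfer each piece to the vertical centroidal axis using Ī + A·d² with d = x − 0.9888728:
  vertical leg: d = -0.7138728 in → contributes +1.588424 in⁴
  horizontal leg (remainder): d = 1.186127 in → contributes +4.088202 in⁴
Total I = 5.676626 in⁴.

I_y ≈ 5.6766 in⁴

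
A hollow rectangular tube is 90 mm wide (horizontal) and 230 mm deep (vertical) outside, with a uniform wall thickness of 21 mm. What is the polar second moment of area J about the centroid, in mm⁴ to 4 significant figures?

Split into non-overlapping primitives; take the origin at the lower-left of the bounding box.
Outer rectangle: 90 × 230, A = 20 700 mm², y = 115 mm, Ī = 91 252 500 mm⁴.
Inner void (subtracted): 48 × 188, A = 9 024 mm², y = 115 mm, Ī = 26 578 688 mm⁴.
By symmetry the centroid is at mid-height, ȳ = 115 mm.
All pieces are centred on the centroidal x-axis, so I = ΣĪ (holes subtracted) = 64 673 812 mm⁴.
Repeating about the centroidal y-axis gives I_y = 12 239 892 mm⁴.
Polar second moment: J = I_x + I_y = 76 913 704 mm⁴.

J ≈ 7.691 × 10⁷ mm⁴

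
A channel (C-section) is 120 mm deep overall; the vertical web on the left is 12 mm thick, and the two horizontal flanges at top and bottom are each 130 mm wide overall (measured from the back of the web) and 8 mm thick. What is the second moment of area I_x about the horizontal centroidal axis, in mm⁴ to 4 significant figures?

I_x ≈ 7.659 × 10⁶ mm⁴

Split into non-overlapping primitives; take the origin at the lower-left of the bounding box.
Web: 12 × 120, A = 1 440 mm², y = 60 mm, Ī = 1 728 000 mm⁴.
Top flange (beyond web): 118 × 8, A = 944 mm², y = 116 mm, Ī = 5034.67 mm⁴.
Bottom flange (beyond web): 118 × 8, A = 944 mm², y = 4 mm, Ī = 5034.67 mm⁴.
By symmetry the centroid is at mid-height, ȳ = 60 mm.
Transfer each piece to the horizontal centroidal axis using Ī + A·d² with d = y − 60:
  web: d = 0 mm → contributes +1 728 000 mm⁴
  top flange (beyond web): d = 56 mm → contributes +2 965 419 mm⁴
  bottom flange (beyond web): d = -56 mm → contributes +2 965 419 mm⁴
Total I = 7 658 837 mm⁴.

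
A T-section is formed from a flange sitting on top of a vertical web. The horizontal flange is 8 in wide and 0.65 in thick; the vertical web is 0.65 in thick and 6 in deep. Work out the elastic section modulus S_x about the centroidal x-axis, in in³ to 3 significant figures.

Treat the section as a set of non-overlapping primitives; coordinates are from the bounding-box lower-left.
Flange: 8 × 0.65, A = 5.2 in², y = 6.325 in, Ī = 0.18308 in⁴.
Web: 0.65 × 6, A = 3.9 in², y = 3 in, Ī = 11.7 in⁴.
Centroid: ȳ = ΣA·y / ΣA = 4.9 in.
Transfer each piece to the centroidal x-axis using Ī + A·d² with d = y − 4.9:
  flange: d = 1.425 in → contributes +10.742 in⁴
  web: d = -1.9 in → contributes +25.779 in⁴
Total I = 36.521 in⁴.
Extreme fibre distance c = 4.9 in; S = I/c = 7.4533 in³.

S_x ≈ 7.45 in³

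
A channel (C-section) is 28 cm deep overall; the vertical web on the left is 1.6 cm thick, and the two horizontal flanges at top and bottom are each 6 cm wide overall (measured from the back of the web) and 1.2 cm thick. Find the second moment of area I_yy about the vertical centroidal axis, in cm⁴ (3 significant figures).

Split into non-overlapping primitives; take the origin at the lower-left of the bounding box.
Web: 1.6 × 28, A = 44.8 cm², x = 0.8 cm, Ī = 9.5573 cm⁴.
Top flange (beyond web): 4.4 × 1.2, A = 5.28 cm², x = 3.8 cm, Ī = 8.5184 cm⁴.
Bottom flange (beyond web): 4.4 × 1.2, A = 5.28 cm², x = 3.8 cm, Ī = 8.5184 cm⁴.
Centroid: x̄ = ΣA·x / ΣA = 1.3723 cm.
Transfer each piece to the vertical centroidal axis using Ī + A·d² with d = x − 1.3723:
  web: d = -0.57225 cm → contributes +24.228 cm⁴
  top flange (beyond web): d = 2.4277 cm → contributes +39.638 cm⁴
  bottom flange (beyond web): d = 2.4277 cm → contributes +39.638 cm⁴
Total I = 103.51 cm⁴.

I_yy ≈ 104 cm⁴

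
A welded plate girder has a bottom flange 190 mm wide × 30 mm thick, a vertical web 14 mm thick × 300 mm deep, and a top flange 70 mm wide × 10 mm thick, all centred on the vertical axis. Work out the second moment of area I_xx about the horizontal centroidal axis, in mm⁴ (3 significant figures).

Break the section into simple shapes (no overlaps), measuring from the bottom-left corner of the bounding box.
Bottom plate: 190 × 30, A = 5 700 mm², y = 15 mm, Ī = 427 500 mm⁴.
Web plate: 14 × 300, A = 4 200 mm², y = 180 mm, Ī = 31 500 000 mm⁴.
Top plate: 70 × 10, A = 700 mm², y = 335 mm, Ī = 5833.3 mm⁴.
Centroid: ȳ = ΣA·y / ΣA = 101.51 mm.
Transfer each piece to the horizontal centroidal axis using Ī + A·d² with d = y − 101.51:
  bottom plate: d = -86.509 mm → contributes +43 085 628 mm⁴
  web plate: d = 78.491 mm → contributes +57 375 230 mm⁴
  top plate: d = 233.49 mm → contributes +38 168 324 mm⁴
Total I = 138 629 182 mm⁴.

I_xx ≈ 1.39 × 10⁸ mm⁴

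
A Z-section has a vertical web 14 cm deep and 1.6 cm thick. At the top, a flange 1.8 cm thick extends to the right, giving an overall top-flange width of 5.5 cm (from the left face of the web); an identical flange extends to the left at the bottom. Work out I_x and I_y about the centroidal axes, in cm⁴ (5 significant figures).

Treat the section as a set of non-overlapping primitives; coordinates are from the bounding-box lower-left.
Web: 1.6 × 14, A = 22.4 cm², y = 7 cm, Ī = 365.8667 cm⁴.
Top flange (beyond web): 3.9 × 1.8, A = 7.02 cm², y = 13.1 cm, Ī = 1.8954 cm⁴.
Bottom flange (beyond web): 3.9 × 1.8, A = 7.02 cm², y = 0.9 cm, Ī = 1.8954 cm⁴.
Centroid: ȳ = ΣA·y / ΣA = 7 cm.
Transfer each piece to the centroidal x-axis using Ī + A·d² with d = y − 7:
  web: d = 0 cm → contributes +365.8667 cm⁴
  top flange (beyond web): d = 6.1 cm → contributes +263.1096 cm⁴
  bottom flange (beyond web): d = -6.1 cm → contributes +263.1096 cm⁴
Total I = 892.0859 cm⁴.
For the y-axis: x̄ = 4.7 cm.
Repeating about the centroidal y-axis gives I_y = 128.7519 cm⁴.

I_x ≈ 892.09 cm⁴, I_y ≈ 128.75 cm⁴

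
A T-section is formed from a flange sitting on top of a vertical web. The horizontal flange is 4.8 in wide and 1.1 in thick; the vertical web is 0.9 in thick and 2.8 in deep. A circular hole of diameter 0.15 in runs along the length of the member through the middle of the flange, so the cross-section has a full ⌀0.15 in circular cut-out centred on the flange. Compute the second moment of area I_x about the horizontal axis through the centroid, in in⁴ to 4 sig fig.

Decompose the section into non-overlapping parts with the origin at the bottom-left of its bounding rectangle.
Flange: 4.8 × 1.1, A = 5.28 in², y = 3.35 in, Ī = 0.5324 in⁴.
Web: 0.9 × 2.8, A = 2.52 in², y = 1.4 in, Ī = 1.6464 in⁴.
Hole (subtracted): ⌀0.15, A = 0.0176715 in², y = 3.35 in, Ī = 0.0000248505 in⁴.
Centroid: ȳ = ΣA·y / ΣA = 2.71857 in.
Transfer each piece to the horizontal axis through the centroid using Ī + A·d² with d = y − 2.71857:
  flange: d = 0.631431 in → contributes +2.63756 in⁴
  web: d = -1.31857 in → contributes +6.02774 in⁴
  hole: d = 0.631431 in → contributes −0.00707054 in⁴
Total I = 8.65823 in⁴.

I_x ≈ 8.658 in⁴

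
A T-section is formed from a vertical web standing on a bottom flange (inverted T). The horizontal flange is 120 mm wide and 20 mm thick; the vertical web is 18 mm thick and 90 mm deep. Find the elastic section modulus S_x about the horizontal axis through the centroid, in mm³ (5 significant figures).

S_x ≈ 5.2664 × 10⁴ mm³

Decompose the section into non-overlapping parts with the origin at the bottom-left of its bounding rectangle.
Flange: 120 × 20, A = 2 400 mm², y = 10 mm, Ī = 80 000 mm⁴.
Web: 18 × 90, A = 1 620 mm², y = 65 mm, Ī = 1 093 500 mm⁴.
Centroid: ȳ = ΣA·y / ΣA = 32.16418 mm.
Transfer each piece to the horizontal axis through the centroid using Ī + A·d² with d = y − 32.16418:
  flange: d = -22.16418 mm → contributes +1 259 002 mm⁴
  web: d = 32.83582 mm → contributes +2 840 170 mm⁴
Total I = 4 099 172 mm⁴.
Extreme fibre distance c = 77.83582 mm; S = I/c = 52664.33 mm³.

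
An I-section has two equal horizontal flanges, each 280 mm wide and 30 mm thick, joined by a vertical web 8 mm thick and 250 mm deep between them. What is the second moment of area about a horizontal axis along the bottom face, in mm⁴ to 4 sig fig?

I_base ≈ 7.926 × 10⁸ mm⁴

Break the section into simple shapes (no overlaps), measuring from the bottom-left corner of the bounding box.
Bottom flange: 280 × 30, A = 8 400 mm², y = 15 mm, Ī = 630 000 mm⁴.
Web: 8 × 250, A = 2 000 mm², y = 155 mm, Ī = 10 416 667 mm⁴.
Top flange: 280 × 30, A = 8 400 mm², y = 295 mm, Ī = 630 000 mm⁴.
Transfer each piece to the bottom edge using Ī + A·d² with d = y − 0:
  bottom flange: d = 15 mm → contributes +2 520 000 mm⁴
  web: d = 155 mm → contributes +58 466 667 mm⁴
  top flange: d = 295 mm → contributes +731 640 000 mm⁴
Total I = 792 626 667 mm⁴.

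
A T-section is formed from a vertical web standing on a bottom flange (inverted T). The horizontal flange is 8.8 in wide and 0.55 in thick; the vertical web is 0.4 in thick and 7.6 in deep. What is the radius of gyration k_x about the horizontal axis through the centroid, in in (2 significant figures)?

Break the section into simple shapes (no overlaps), measuring from the bottom-left corner of the bounding box.
Flange: 8.8 × 0.55, A = 4.84 in², y = 0.275 in, Ī = 0.122 in⁴.
Web: 0.4 × 7.6, A = 3.04 in², y = 4.35 in, Ī = 14.63 in⁴.
Centroid: ȳ = ΣA·y / ΣA = 1.847 in.
Transfer each piece to the horizontal axis through the centroid using Ī + A·d² with d = y − 1.847:
  flange: d = -1.572 in → contributes +12.08 in⁴
  web: d = 2.503 in → contributes +33.68 in⁴
Total I = 45.76 in⁴.
Radius of gyration: k = √(I/A) = √(45.76 / 7.88) = 2.41 in.

k_x ≈ 2.4 in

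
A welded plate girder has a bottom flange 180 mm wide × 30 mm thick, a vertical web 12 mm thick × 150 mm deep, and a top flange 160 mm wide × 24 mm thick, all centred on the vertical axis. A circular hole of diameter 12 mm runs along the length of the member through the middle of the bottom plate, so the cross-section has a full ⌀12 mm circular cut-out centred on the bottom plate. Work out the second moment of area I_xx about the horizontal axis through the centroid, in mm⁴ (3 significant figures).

I_xx ≈ 7.40 × 10⁷ mm⁴

Split into non-overlapping primitives; take the origin at the lower-left of the bounding box.
Bottom plate: 180 × 30, A = 5 400 mm², y = 15 mm, Ī = 405 000 mm⁴.
Web plate: 12 × 150, A = 1 800 mm², y = 105 mm, Ī = 3 375 000 mm⁴.
Top plate: 160 × 24, A = 3 840 mm², y = 192 mm, Ī = 184 320 mm⁴.
Hole (subtracted): ⌀12, A = 113.1 mm², y = 15 mm, Ī = 1017.9 mm⁴.
Centroid: ȳ = ΣA·y / ΣA = 92.028 mm.
Transfer each piece to the horizontal axis through the centroid using Ī + A·d² with d = y − 92.028:
  bottom plate: d = -77.028 mm → contributes +32 445 083 mm⁴
  web plate: d = 12.972 mm → contributes +3 677 880 mm⁴
  top plate: d = 99.972 mm → contributes +38 562 640 mm⁴
  hole: d = -77.028 mm → contributes −672 064 mm⁴
Total I = 74 013 539 mm⁴.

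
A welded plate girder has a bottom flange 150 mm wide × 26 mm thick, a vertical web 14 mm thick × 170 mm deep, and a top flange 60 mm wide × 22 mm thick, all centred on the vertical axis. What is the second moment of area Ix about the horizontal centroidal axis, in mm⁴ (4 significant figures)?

Ix ≈ 4.704 × 10⁷ mm⁴

Split into non-overlapping primitives; take the origin at the lower-left of the bounding box.
Bottom plate: 150 × 26, A = 3 900 mm², y = 13 mm, Ī = 219 700 mm⁴.
Web plate: 14 × 170, A = 2 380 mm², y = 111 mm, Ī = 5 731 833 mm⁴.
Top plate: 60 × 22, A = 1 320 mm², y = 207 mm, Ī = 53 240 mm⁴.
Centroid: ȳ = ΣA·y / ΣA = 77.3842 mm.
Transfer each piece to the horizontal centroidal axis using Ī + A·d² with d = y − 77.3842:
  bottom plate: d = -64.3842 mm → contributes +16 386 474 mm⁴
  web plate: d = 33.6158 mm → contributes +8 421 284 mm⁴
  top plate: d = 129.616 mm → contributes +22 229 574 mm⁴
Total I = 47 037 331 mm⁴.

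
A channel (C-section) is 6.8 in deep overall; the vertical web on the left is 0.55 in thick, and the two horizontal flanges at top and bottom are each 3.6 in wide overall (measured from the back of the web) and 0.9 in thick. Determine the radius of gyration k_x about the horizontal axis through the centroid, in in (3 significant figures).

Split into non-overlapping primitives; take the origin at the lower-left of the bounding box.
Web: 0.55 × 6.8, A = 3.74 in², y = 3.4 in, Ī = 14.411 in⁴.
Top flange (beyond web): 3.05 × 0.9, A = 2.745 in², y = 6.35 in, Ī = 0.18529 in⁴.
Bottom flange (beyond web): 3.05 × 0.9, A = 2.745 in², y = 0.45 in, Ī = 0.18529 in⁴.
By symmetry the centroid is at mid-height, ȳ = 3.4 in.
Transfer each piece to the horizontal axis through the centroid using Ī + A·d² with d = y − 3.4:
  web: d = 0 in → contributes +14.411 in⁴
  top flange (beyond web): d = 2.95 in → contributes +24.074 in⁴
  bottom flange (beyond web): d = -2.95 in → contributes +24.074 in⁴
Total I = 62.559 in⁴.
Radius of gyration: k = √(I/A) = √(62.559 / 9.23) = 2.6034 in.

k_x ≈ 2.60 in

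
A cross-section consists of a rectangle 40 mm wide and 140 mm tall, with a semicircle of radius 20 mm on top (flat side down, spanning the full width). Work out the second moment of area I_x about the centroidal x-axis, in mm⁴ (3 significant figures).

I_x ≈ 1.26 × 10⁷ mm⁴

Split into non-overlapping primitives; take the origin at the lower-left of the bounding box.
Rectangular body: 40 × 140, A = 5 600 mm², y = 70 mm, Ī = 9 146 667 mm⁴.
Semicircular cap: semicircle r = 20, A = 628.32 mm², y = 148.49 mm, Ī = 17 561 mm⁴.
Centroid: ȳ = ΣA·y / ΣA = 77.918 mm.
Transfer each piece to the centroidal x-axis using Ī + A·d² with d = y − 77.918:
  rectangular body: d = -7.918 mm → contributes +9 497 754 mm⁴
  semicircular cap: d = 70.57 mm → contributes +3 146 692 mm⁴
Total I = 12 644 446 mm⁴.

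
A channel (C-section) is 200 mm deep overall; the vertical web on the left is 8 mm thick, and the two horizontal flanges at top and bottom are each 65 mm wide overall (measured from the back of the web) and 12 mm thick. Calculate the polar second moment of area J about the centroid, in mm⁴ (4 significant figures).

Decompose the section into non-overlapping parts with the origin at the bottom-left of its bounding rectangle.
Web: 8 × 200, A = 1 600 mm², y = 100 mm, Ī = 5 333 333 mm⁴.
Top flange (beyond web): 57 × 12, A = 684 mm², y = 194 mm, Ī = 8 208 mm⁴.
Bottom flange (beyond web): 57 × 12, A = 684 mm², y = 6 mm, Ī = 8 208 mm⁴.
By symmetry the centroid is at mid-height, ȳ = 100 mm.
Transfer each piece to the centroidal x-axis using Ī + A·d² with d = y − 100:
  web: d = 0 mm → contributes +5 333 333 mm⁴
  top flange (beyond web): d = 94 mm → contributes +6 052 032 mm⁴
  bottom flange (beyond web): d = -94 mm → contributes +6 052 032 mm⁴
Total I = 17 437 397 mm⁴.
For the y-axis: x̄ = 18.9798 mm.
Repeating about the centroidal y-axis gives I_y = 1 157 868 mm⁴.
Polar second moment: J = I_x + I_y = 18 595 265 mm⁴.

J ≈ 1.860 × 10⁷ mm⁴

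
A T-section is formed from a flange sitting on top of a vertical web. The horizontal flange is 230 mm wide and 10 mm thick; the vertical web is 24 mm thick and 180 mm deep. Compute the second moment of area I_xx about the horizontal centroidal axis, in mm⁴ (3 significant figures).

Treat the section as a set of non-overlapping primitives; coordinates are from the bounding-box lower-left.
Flange: 230 × 10, A = 2 300 mm², y = 185 mm, Ī = 19 167 mm⁴.
Web: 24 × 180, A = 4 320 mm², y = 90 mm, Ī = 11 664 000 mm⁴.
Centroid: ȳ = ΣA·y / ΣA = 123.01 mm.
Transfer each piece to the horizontal centroidal axis using Ī + A·d² with d = y − 123.01:
  flange: d = 61.994 mm → contributes +8 858 643 mm⁴
  web: d = -33.006 mm → contributes +16 370 203 mm⁴
Total I = 25 228 846 mm⁴.

I_xx ≈ 2.52 × 10⁷ mm⁴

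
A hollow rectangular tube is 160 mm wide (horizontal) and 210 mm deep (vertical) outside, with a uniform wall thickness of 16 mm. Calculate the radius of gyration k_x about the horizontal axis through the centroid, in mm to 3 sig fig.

k_x ≈ 76.5 mm

Decompose the section into non-overlapping parts with the origin at the bottom-left of its bounding rectangle.
Outer rectangle: 160 × 210, A = 33 600 mm², y = 105 mm, Ī = 123 480 000 mm⁴.
Inner void (subtracted): 128 × 178, A = 22 784 mm², y = 105 mm, Ī = 60 157 355 mm⁴.
By symmetry the centroid is at mid-height, ȳ = 105 mm.
All pieces are centred on the horizontal axis through the centroid, so I = ΣĪ (holes subtracted) = 63 322 645 mm⁴.
Radius of gyration: k = √(I/A) = √(63 322 645 / 10 816) = 76.515 mm.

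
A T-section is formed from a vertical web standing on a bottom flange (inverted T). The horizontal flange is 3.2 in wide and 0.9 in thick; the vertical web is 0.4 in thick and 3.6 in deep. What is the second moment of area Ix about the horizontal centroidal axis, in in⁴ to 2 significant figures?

Break the section into simple shapes (no overlaps), measuring from the bottom-left corner of the bounding box.
Flange: 3.2 × 0.9, A = 2.88 in², y = 0.45 in, Ī = 0.1944 in⁴.
Web: 0.4 × 3.6, A = 1.44 in², y = 2.7 in, Ī = 1.555 in⁴.
Centroid: ȳ = ΣA·y / ΣA = 1.2 in.
Transfer each piece to the horizontal centroidal axis using Ī + A·d² with d = y − 1.2:
  flange: d = -0.75 in → contributes +1.814 in⁴
  web: d = 1.5 in → contributes +4.795 in⁴
Total I = 6.61 in⁴.

Ix ≈ 6.6 in⁴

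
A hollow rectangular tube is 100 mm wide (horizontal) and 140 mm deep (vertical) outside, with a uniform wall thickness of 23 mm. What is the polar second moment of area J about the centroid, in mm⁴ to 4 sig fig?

Treat the section as a set of non-overlapping primitives; coordinates are from the bounding-box lower-left.
Outer rectangle: 100 × 140, A = 14 000 mm², y = 70 mm, Ī = 22 866 667 mm⁴.
Inner void (subtracted): 54 × 94, A = 5 076 mm², y = 70 mm, Ī = 3 737 628 mm⁴.
By symmetry the centroid is at mid-height, ȳ = 70 mm.
All pieces are centred on the centroidal x-axis, so I = ΣĪ (holes subtracted) = 19 129 039 mm⁴.
Repeating about the centroidal y-axis gives I_y = 10 433 199 mm⁴.
Polar second moment: J = I_x + I_y = 29 562 237 mm⁴.

J ≈ 2.956 × 10⁷ mm⁴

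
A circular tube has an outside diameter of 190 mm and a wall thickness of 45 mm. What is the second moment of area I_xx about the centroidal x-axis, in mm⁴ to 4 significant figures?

I_xx ≈ 5.906 × 10⁷ mm⁴

Split into non-overlapping primitives; take the origin at the lower-left of the bounding box.
Outer circle: ⌀190, A = 28352.9 mm², y = 95 mm, Ī = 63 971 171 mm⁴.
Bore (subtracted): ⌀100, A = 7853.98 mm², y = 95 mm, Ī = 4 908 739 mm⁴.
By symmetry the centroid is at mid-height, ȳ = 95 mm.
All pieces are centred on the centroidal x-axis, so I = ΣĪ (holes subtracted) = 59 062 433 mm⁴.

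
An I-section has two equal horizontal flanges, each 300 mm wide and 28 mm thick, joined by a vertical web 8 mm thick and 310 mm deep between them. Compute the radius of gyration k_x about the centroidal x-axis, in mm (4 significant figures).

Treat the section as a set of non-overlapping primitives; coordinates are from the bounding-box lower-left.
Bottom flange: 300 × 28, A = 8 400 mm², y = 14 mm, Ī = 548 800 mm⁴.
Web: 8 × 310, A = 2 480 mm², y = 183 mm, Ī = 19 860 667 mm⁴.
Top flange: 300 × 28, A = 8 400 mm², y = 352 mm, Ī = 548 800 mm⁴.
By symmetry the centroid is at mid-height, ȳ = 183 mm.
Transfer each piece to the centroidal x-axis using Ī + A·d² with d = y − 183:
  bottom flange: d = -169 mm → contributes +240 461 200 mm⁴
  web: d = 0 mm → contributes +19 860 667 mm⁴
  top flange: d = 169 mm → contributes +240 461 200 mm⁴
Total I = 500 783 067 mm⁴.
Radius of gyration: k = √(I/A) = √(500 783 067 / 19 280) = 161.165 mm.

k_x ≈ 161.2 mm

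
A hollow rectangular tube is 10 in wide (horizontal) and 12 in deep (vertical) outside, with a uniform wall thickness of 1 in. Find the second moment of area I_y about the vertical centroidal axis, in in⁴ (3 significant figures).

Decompose the section into non-overlapping parts with the origin at the bottom-left of its bounding rectangle.
Outer rectangle: 10 × 12, A = 120 in², x = 5 in, Ī = 1 000 in⁴.
Inner void (subtracted): 8 × 10, A = 80 in², x = 5 in, Ī = 426.67 in⁴.
By symmetry the centroid is at mid-width, x̄ = 5 in.
All pieces are centred on the vertical centroidal axis, so I = ΣĪ (holes subtracted) = 573.33 in⁴.

I_y ≈ 573 in⁴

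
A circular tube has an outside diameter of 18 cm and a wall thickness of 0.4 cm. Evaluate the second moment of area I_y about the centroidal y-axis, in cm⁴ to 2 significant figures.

Break the section into simple shapes (no overlaps), measuring from the bottom-left corner of the bounding box.
Outer circle: ⌀18, A = 254.5 cm², x = 9 cm, Ī = 5 153 cm⁴.
Bore (subtracted): ⌀17.2, A = 232.4 cm², x = 9 cm, Ī = 4 296 cm⁴.
By symmetry the centroid is at mid-width, x̄ = 9 cm.
All pieces are centred on the centroidal y-axis, so I = ΣĪ (holes subtracted) = 856.8 cm⁴.

I_y ≈ 860 cm⁴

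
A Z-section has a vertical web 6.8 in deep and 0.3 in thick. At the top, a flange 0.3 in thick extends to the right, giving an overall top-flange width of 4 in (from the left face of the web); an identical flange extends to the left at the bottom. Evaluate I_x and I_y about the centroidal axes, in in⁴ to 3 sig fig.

I_x ≈ 31.3 in⁴, I_y ≈ 11.4 in⁴

Decompose the section into non-overlapping parts with the origin at the bottom-left of its bounding rectangle.
Web: 0.3 × 6.8, A = 2.04 in², y = 3.4 in, Ī = 7.8608 in⁴.
Top flange (beyond web): 3.7 × 0.3, A = 1.11 in², y = 6.65 in, Ī = 0.008325 in⁴.
Bottom flange (beyond web): 3.7 × 0.3, A = 1.11 in², y = 0.15 in, Ī = 0.008325 in⁴.
Centroid: ȳ = ΣA·y / ΣA = 3.4 in.
Transfer each piece to the centroidal x-axis using Ī + A·d² with d = y − 3.4:
  web: d = 0 in → contributes +7.8608 in⁴
  top flange (beyond web): d = 3.25 in → contributes +11.733 in⁴
  bottom flange (beyond web): d = -3.25 in → contributes +11.733 in⁴
Total I = 31.326 in⁴.
For the y-axis: x̄ = 3.85 in.
Repeating about the centroidal y-axis gives I_y = 11.428 in⁴.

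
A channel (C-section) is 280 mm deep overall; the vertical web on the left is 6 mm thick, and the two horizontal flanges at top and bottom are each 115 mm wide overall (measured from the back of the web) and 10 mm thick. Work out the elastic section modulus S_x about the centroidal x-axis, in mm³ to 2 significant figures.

S_x ≈ 3.6 × 10⁵ mm³

Split into non-overlapping primitives; take the origin at the lower-left of the bounding box.
Web: 6 × 280, A = 1 680 mm², y = 140 mm, Ī = 10 976 000 mm⁴.
Top flange (beyond web): 109 × 10, A = 1 090 mm², y = 275 mm, Ī = 9 083 mm⁴.
Bottom flange (beyond web): 109 × 10, A = 1 090 mm², y = 5 mm, Ī = 9 083 mm⁴.
By symmetry the centroid is at mid-height, ȳ = 140 mm.
Transfer each piece to the centroidal x-axis using Ī + A·d² with d = y − 140:
  web: d = 0 mm → contributes +10 976 000 mm⁴
  top flange (beyond web): d = 135 mm → contributes +19 874 333 mm⁴
  bottom flange (beyond web): d = -135 mm → contributes +19 874 333 mm⁴
Total I = 50 724 667 mm⁴.
Extreme fibre distance c = 140 mm; S = I/c = 362 319 mm³.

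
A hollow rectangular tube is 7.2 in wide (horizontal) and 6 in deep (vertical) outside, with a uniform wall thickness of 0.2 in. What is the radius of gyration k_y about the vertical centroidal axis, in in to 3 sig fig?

Decompose the section into non-overlapping parts with the origin at the bottom-left of its bounding rectangle.
Outer rectangle: 7.2 × 6, A = 43.2 in², x = 3.6 in, Ī = 186.62 in⁴.
Inner void (subtracted): 6.8 × 5.6, A = 38.08 in², x = 3.6 in, Ī = 146.73 in⁴.
By symmetry the centroid is at mid-width, x̄ = 3.6 in.
All pieces are centred on the vertical centroidal axis, so I = ΣĪ (holes subtracted) = 39.889 in⁴.
Radius of gyration: k = √(I/A) = √(39.889 / 5.12) = 2.7912 in.

k_y ≈ 2.79 in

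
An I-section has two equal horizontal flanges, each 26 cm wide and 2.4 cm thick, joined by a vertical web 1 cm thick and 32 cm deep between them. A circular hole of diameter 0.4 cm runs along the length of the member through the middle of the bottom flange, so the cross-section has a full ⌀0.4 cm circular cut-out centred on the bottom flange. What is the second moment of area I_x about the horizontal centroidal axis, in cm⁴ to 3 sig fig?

I_x ≈ 3.97 × 10⁴ cm⁴

Decompose the section into non-overlapping parts with the origin at the bottom-left of its bounding rectangle.
Bottom flange: 26 × 2.4, A = 62.4 cm², y = 1.2 cm, Ī = 29.952 cm⁴.
Web: 1 × 32, A = 32 cm², y = 18.4 cm, Ī = 2730.7 cm⁴.
Top flange: 26 × 2.4, A = 62.4 cm², y = 35.6 cm, Ī = 29.952 cm⁴.
Hole (subtracted): ⌀0.4, A = 0.12566 cm², y = 1.2 cm, Ī = 0.0012566 cm⁴.
Centroid: ȳ = ΣA·y / ΣA = 18.414 cm.
Transfer each piece to the horizontal centroidal axis using Ī + A·d² with d = y − 18.414:
  bottom flange: d = -17.214 cm → contributes +18 520 cm⁴
  web: d = -0.013796 cm → contributes +2730.7 cm⁴
  top flange: d = 17.186 cm → contributes +18 461 cm⁴
  hole: d = -17.214 cm → contributes −37.237 cm⁴
Total I = 39 674 cm⁴.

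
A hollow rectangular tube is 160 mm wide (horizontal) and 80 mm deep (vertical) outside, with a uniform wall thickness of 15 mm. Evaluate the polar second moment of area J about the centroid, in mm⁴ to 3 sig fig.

J ≈ 2.36 × 10⁷ mm⁴

Decompose the section into non-overlapping parts with the origin at the bottom-left of its bounding rectangle.
Outer rectangle: 160 × 80, A = 12 800 mm², y = 40 mm, Ī = 6 826 667 mm⁴.
Inner void (subtracted): 130 × 50, A = 6 500 mm², y = 40 mm, Ī = 1 354 167 mm⁴.
By symmetry the centroid is at mid-height, ȳ = 40 mm.
All pieces are centred on the centroidal x-axis, so I = ΣĪ (holes subtracted) = 5 472 500 mm⁴.
Repeating about the centroidal y-axis gives I_y = 18 152 500 mm⁴.
Polar second moment: J = I_x + I_y = 23 625 000 mm⁴.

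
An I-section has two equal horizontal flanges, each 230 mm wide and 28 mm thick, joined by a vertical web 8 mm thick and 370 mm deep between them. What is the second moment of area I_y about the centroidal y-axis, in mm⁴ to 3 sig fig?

Split into non-overlapping primitives; take the origin at the lower-left of the bounding box.
Bottom flange: 230 × 28, A = 6 440 mm², x = 115 mm, Ī = 28 389 667 mm⁴.
Web: 8 × 370, A = 2 960 mm², x = 115 mm, Ī = 15 787 mm⁴.
Top flange: 230 × 28, A = 6 440 mm², x = 115 mm, Ī = 28 389 667 mm⁴.
By symmetry the centroid is at mid-width, x̄ = 115 mm.
All pieces are centred on the centroidal y-axis, so I = ΣĪ = 56 795 120 mm⁴.

I_y ≈ 5.68 × 10⁷ mm⁴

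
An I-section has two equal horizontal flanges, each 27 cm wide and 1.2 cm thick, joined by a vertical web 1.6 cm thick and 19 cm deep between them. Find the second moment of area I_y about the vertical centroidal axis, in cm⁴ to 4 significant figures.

I_y ≈ 3943 cm⁴

Treat the section as a set of non-overlapping primitives; coordinates are from the bounding-box lower-left.
Bottom flange: 27 × 1.2, A = 32.4 cm², x = 13.5 cm, Ī = 1968.3 cm⁴.
Web: 1.6 × 19, A = 30.4 cm², x = 13.5 cm, Ī = 6.48533 cm⁴.
Top flange: 27 × 1.2, A = 32.4 cm², x = 13.5 cm, Ī = 1968.3 cm⁴.
By symmetry the centroid is at mid-width, x̄ = 13.5 cm.
All pieces are centred on the vertical centroidal axis, so I = ΣĪ = 3943.09 cm⁴.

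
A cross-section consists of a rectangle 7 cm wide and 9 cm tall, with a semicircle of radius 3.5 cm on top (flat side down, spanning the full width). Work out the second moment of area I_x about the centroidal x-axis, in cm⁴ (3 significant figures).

I_x ≈ 970 cm⁴

Break the section into simple shapes (no overlaps), measuring from the bottom-left corner of the bounding box.
Rectangular body: 7 × 9, A = 63 cm², y = 4.5 cm, Ī = 425.25 cm⁴.
Semicircular cap: semicircle r = 3.5, A = 19.242 cm², y = 10.485 cm, Ī = 16.47 cm⁴.
Centroid: ȳ = ΣA·y / ΣA = 5.9004 cm.
Transfer each piece to the centroidal x-axis using Ī + A·d² with d = y − 5.9004:
  rectangular body: d = -1.4004 cm → contributes +548.8 cm⁴
  semicircular cap: d = 4.585 cm → contributes +420.99 cm⁴
Total I = 969.79 cm⁴.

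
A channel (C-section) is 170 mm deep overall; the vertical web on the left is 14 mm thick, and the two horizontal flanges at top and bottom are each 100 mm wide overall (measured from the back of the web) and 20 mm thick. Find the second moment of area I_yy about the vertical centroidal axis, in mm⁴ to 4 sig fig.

Split into non-overlapping primitives; take the origin at the lower-left of the bounding box.
Web: 14 × 170, A = 2 380 mm², x = 7 mm, Ī = 38873.3 mm⁴.
Top flange (beyond web): 86 × 20, A = 1 720 mm², x = 57 mm, Ī = 1 060 093 mm⁴.
Bottom flange (beyond web): 86 × 20, A = 1 720 mm², x = 57 mm, Ī = 1 060 093 mm⁴.
Centroid: x̄ = ΣA·x / ΣA = 36.5533 mm.
Transfer each piece to the vertical centroidal axis using Ī + A·d² with d = x − 36.5533:
  web: d = -29.5533 mm → contributes +2 117 555 mm⁴
  top flange (beyond web): d = 20.4467 mm → contributes +1 779 172 mm⁴
  bottom flange (beyond web): d = 20.4467 mm → contributes +1 779 172 mm⁴
Total I = 5 675 898 mm⁴.

I_yy ≈ 5.676 × 10⁶ mm⁴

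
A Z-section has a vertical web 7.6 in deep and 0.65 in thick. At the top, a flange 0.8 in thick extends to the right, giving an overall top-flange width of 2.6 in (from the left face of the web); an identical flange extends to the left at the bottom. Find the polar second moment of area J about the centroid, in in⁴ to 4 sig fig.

Break the section into simple shapes (no overlaps), measuring from the bottom-left corner of the bounding box.
Web: 0.65 × 7.6, A = 4.94 in², y = 3.8 in, Ī = 23.7779 in⁴.
Top flange (beyond web): 1.95 × 0.8, A = 1.56 in², y = 7.2 in, Ī = 0.0832 in⁴.
Bottom flange (beyond web): 1.95 × 0.8, A = 1.56 in², y = 0.4 in, Ī = 0.0832 in⁴.
Centroid: ȳ = ΣA·y / ΣA = 3.8 in.
Transfer each piece to the centroidal x-axis using Ī + A·d² with d = y − 3.8:
  web: d = 0 in → contributes +23.7779 in⁴
  top flange (beyond web): d = 3.4 in → contributes +18.1168 in⁴
  bottom flange (beyond web): d = -3.4 in → contributes +18.1168 in⁴
Total I = 60.0115 in⁴.
For the y-axis: x̄ = 2.275 in.
Repeating about the centroidal y-axis gives I_y = 6.43538 in⁴.
Polar second moment: J = I_x + I_y = 66.4468 in⁴.

J ≈ 66.45 in⁴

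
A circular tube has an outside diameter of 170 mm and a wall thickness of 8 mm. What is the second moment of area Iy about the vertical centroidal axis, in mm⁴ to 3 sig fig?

Iy ≈ 1.34 × 10⁷ mm⁴

Break the section into simple shapes (no overlaps), measuring from the bottom-left corner of the bounding box.
Outer circle: ⌀170, A = 22 698 mm², x = 85 mm, Ī = 40 998 275 mm⁴.
Bore (subtracted): ⌀154, A = 18 627 mm², x = 85 mm, Ī = 27 609 134 mm⁴.
By symmetry the centroid is at mid-width, x̄ = 85 mm.
All pieces are centred on the vertical centroidal axis, so I = ΣĪ (holes subtracted) = 13 389 141 mm⁴.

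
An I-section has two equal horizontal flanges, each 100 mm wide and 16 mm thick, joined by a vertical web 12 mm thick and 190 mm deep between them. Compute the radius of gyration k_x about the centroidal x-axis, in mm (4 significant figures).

Split into non-overlapping primitives; take the origin at the lower-left of the bounding box.
Bottom flange: 100 × 16, A = 1 600 mm², y = 8 mm, Ī = 34133.3 mm⁴.
Web: 12 × 190, A = 2 280 mm², y = 111 mm, Ī = 6 859 000 mm⁴.
Top flange: 100 × 16, A = 1 600 mm², y = 214 mm, Ī = 34133.3 mm⁴.
By symmetry the centroid is at mid-height, ȳ = 111 mm.
Transfer each piece to the centroidal x-axis using Ī + A·d² with d = y − 111:
  bottom flange: d = -103 mm → contributes +17 008 533 mm⁴
  web: d = 0 mm → contributes +6 859 000 mm⁴
  top flange: d = 103 mm → contributes +17 008 533 mm⁴
Total I = 40 876 067 mm⁴.
Radius of gyration: k = √(I/A) = √(40 876 067 / 5 480) = 86.3663 mm.

k_x ≈ 86.37 mm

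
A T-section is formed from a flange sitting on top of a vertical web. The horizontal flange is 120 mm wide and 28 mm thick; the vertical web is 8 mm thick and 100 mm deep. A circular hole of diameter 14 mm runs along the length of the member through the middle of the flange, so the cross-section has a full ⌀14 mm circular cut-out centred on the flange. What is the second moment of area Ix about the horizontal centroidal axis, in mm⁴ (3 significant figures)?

Ix ≈ 3.51 × 10⁶ mm⁴

Treat the section as a set of non-overlapping primitives; coordinates are from the bounding-box lower-left.
Flange: 120 × 28, A = 3 360 mm², y = 114 mm, Ī = 219 520 mm⁴.
Web: 8 × 100, A = 800 mm², y = 50 mm, Ī = 666 667 mm⁴.
Hole (subtracted): ⌀14, A = 153.94 mm², y = 114 mm, Ī = 1885.7 mm⁴.
Centroid: ȳ = ΣA·y / ΣA = 101.22 mm.
Transfer each piece to the horizontal centroidal axis using Ī + A·d² with d = y − 101.22:
  flange: d = 12.781 mm → contributes +768 358 mm⁴
  web: d = -51.219 mm → contributes +2 765 406 mm⁴
  hole: d = 12.781 mm → contributes −27 031 mm⁴
Total I = 3 506 733 mm⁴.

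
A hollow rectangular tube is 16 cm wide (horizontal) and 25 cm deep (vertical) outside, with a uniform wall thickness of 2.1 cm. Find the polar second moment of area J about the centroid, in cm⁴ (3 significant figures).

Split into non-overlapping primitives; take the origin at the lower-left of the bounding box.
Outer rectangle: 16 × 25, A = 400 cm², y = 12.5 cm, Ī = 20 833 cm⁴.
Inner void (subtracted): 11.8 × 20.8, A = 245.44 cm², y = 12.5 cm, Ī = 8848.9 cm⁴.
By symmetry the centroid is at mid-height, ȳ = 12.5 cm.
All pieces are centred on the centroidal x-axis, so I = ΣĪ (holes subtracted) = 11 984 cm⁴.
Repeating about the centroidal y-axis gives I_y = 5685.4 cm⁴.
Polar second moment: J = I_x + I_y = 17 670 cm⁴.

J ≈ 1.77 × 10⁴ cm⁴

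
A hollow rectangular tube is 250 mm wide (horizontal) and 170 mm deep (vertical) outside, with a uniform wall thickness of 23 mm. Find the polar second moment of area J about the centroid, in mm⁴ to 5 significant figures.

J ≈ 2.0357 × 10⁸ mm⁴

Break the section into simple shapes (no overlaps), measuring from the bottom-left corner of the bounding box.
Outer rectangle: 250 × 170, A = 42 500 mm², y = 85 mm, Ī = 102 354 167 mm⁴.
Inner void (subtracted): 204 × 124, A = 25 296 mm², y = 85 mm, Ī = 32 412 608 mm⁴.
By symmetry the centroid is at mid-height, ȳ = 85 mm.
All pieces are centred on the centroidal x-axis, so I = ΣĪ (holes subtracted) = 69 941 559 mm⁴.
Repeating about the centroidal y-axis gives I_y = 133 627 639 mm⁴.
Polar second moment: J = I_x + I_y = 203 569 197 mm⁴.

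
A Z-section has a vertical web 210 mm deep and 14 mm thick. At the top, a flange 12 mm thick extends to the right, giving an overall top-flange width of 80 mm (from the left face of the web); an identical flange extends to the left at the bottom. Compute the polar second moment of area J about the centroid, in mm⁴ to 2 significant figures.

J ≈ 3.0 × 10⁷ mm⁴

Treat the section as a set of non-overlapping primitives; coordinates are from the bounding-box lower-left.
Web: 14 × 210, A = 2 940 mm², y = 105 mm, Ī = 10 804 500 mm⁴.
Top flange (beyond web): 66 × 12, A = 792 mm², y = 204 mm, Ī = 9 504 mm⁴.
Bottom flange (beyond web): 66 × 12, A = 792 mm², y = 6 mm, Ī = 9 504 mm⁴.
Centroid: ȳ = ΣA·y / ΣA = 105 mm.
Transfer each piece to the centroidal x-axis using Ī + A·d² with d = y − 105:
  web: d = 0 mm → contributes +10 804 500 mm⁴
  top flange (beyond web): d = 99 mm → contributes +7 771 896 mm⁴
  bottom flange (beyond web): d = -99 mm → contributes +7 771 896 mm⁴
Total I = 26 348 292 mm⁴.
For the y-axis: x̄ = 73 mm.
Repeating about the centroidal y-axis gives I_y = 3 157 412 mm⁴.
Polar second moment: J = I_x + I_y = 29 505 704 mm⁴.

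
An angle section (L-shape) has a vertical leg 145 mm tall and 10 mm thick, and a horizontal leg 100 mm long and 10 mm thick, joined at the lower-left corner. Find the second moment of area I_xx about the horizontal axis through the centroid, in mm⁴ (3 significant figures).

I_xx ≈ 5.08 × 10⁶ mm⁴

Break the section into simple shapes (no overlaps), measuring from the bottom-left corner of the bounding box.
Vertical leg: 10 × 145, A = 1 450 mm², y = 72.5 mm, Ī = 2 540 521 mm⁴.
Horizontal leg (remainder): 90 × 10, A = 900 mm², y = 5 mm, Ī = 7 500 mm⁴.
Centroid: ȳ = ΣA·y / ΣA = 46.649 mm.
Transfer each piece to the horizontal axis through the centroid using Ī + A·d² with d = y − 46.649:
  vertical leg: d = 25.851 mm → contributes +3 509 523 mm⁴
  horizontal leg (remainder): d = -41.649 mm → contributes +1 568 670 mm⁴
Total I = 5 078 194 mm⁴.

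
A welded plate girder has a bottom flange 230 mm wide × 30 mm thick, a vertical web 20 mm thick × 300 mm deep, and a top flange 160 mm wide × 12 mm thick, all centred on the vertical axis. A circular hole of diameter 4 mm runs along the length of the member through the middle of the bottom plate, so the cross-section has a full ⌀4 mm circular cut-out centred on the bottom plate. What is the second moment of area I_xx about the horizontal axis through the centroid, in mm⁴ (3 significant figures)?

Split into non-overlapping primitives; take the origin at the lower-left of the bounding box.
Bottom plate: 230 × 30, A = 6 900 mm², y = 15 mm, Ī = 517 500 mm⁴.
Web plate: 20 × 300, A = 6 000 mm², y = 180 mm, Ī = 45 000 000 mm⁴.
Top plate: 160 × 12, A = 1 920 mm², y = 336 mm, Ī = 23 040 mm⁴.
Hole (subtracted): ⌀4, A = 12.566 mm², y = 15 mm, Ī = 12.566 mm⁴.
Centroid: ȳ = ΣA·y / ΣA = 123.48 mm.
Transfer each piece to the horizontal axis through the centroid using Ī + A·d² with d = y − 123.48:
  bottom plate: d = -108.48 mm → contributes +81 717 052 mm⁴
  web plate: d = 56.519 mm → contributes +64 166 623 mm⁴
  top plate: d = 212.52 mm → contributes +86 738 832 mm⁴
  hole: d = -108.48 mm → contributes −147 894 mm⁴
Total I = 232 474 612 mm⁴.

I_xx ≈ 2.32 × 10⁸ mm⁴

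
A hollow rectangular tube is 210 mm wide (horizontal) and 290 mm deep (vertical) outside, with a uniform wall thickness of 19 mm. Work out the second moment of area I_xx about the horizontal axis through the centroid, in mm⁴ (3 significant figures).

Break the section into simple shapes (no overlaps), measuring from the bottom-left corner of the bounding box.
Outer rectangle: 210 × 290, A = 60 900 mm², y = 145 mm, Ī = 426 807 500 mm⁴.
Inner void (subtracted): 172 × 252, A = 43 344 mm², y = 145 mm, Ī = 229 376 448 mm⁴.
By symmetry the centroid is at mid-height, ȳ = 145 mm.
All pieces are centred on the horizontal axis through the centroid, so I = ΣĪ (holes subtracted) = 197 431 052 mm⁴.

I_xx ≈ 1.97 × 10⁸ mm⁴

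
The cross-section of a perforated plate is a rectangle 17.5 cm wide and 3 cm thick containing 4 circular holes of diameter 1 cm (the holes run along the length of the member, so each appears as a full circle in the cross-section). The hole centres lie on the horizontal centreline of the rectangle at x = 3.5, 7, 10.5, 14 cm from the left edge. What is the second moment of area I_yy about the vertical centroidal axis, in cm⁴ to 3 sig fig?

Split into non-overlapping primitives; take the origin at the lower-left of the bounding box.
Plate: 17.5 × 3, A = 52.5 cm², x = 8.75 cm, Ī = 1339.8 cm⁴.
Hole 1 (subtracted): ⌀1, A = 0.7854 cm², x = 3.5 cm, Ī = 0.049087 cm⁴.
Hole 2 (subtracted): ⌀1, A = 0.7854 cm², x = 7 cm, Ī = 0.049087 cm⁴.
Hole 3 (subtracted): ⌀1, A = 0.7854 cm², x = 10.5 cm, Ī = 0.049087 cm⁴.
Hole 4 (subtracted): ⌀1, A = 0.7854 cm², x = 14 cm, Ī = 0.049087 cm⁴.
By symmetry the centroid is at mid-width, x̄ = 8.75 cm.
Transfer each piece to the vertical centroidal axis using Ī + A·d² with d = x − 8.75:
  plate: d = 0 cm → contributes +1339.8 cm⁴
  hole 1: d = -5.25 cm → contributes −21.697 cm⁴
  hole 2: d = -1.75 cm → contributes −2.4544 cm⁴
  hole 3: d = 1.75 cm → contributes −2.4544 cm⁴
  hole 4: d = 5.25 cm → contributes −21.697 cm⁴
Total I = 1291.5 cm⁴.

I_yy ≈ 1290 cm⁴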